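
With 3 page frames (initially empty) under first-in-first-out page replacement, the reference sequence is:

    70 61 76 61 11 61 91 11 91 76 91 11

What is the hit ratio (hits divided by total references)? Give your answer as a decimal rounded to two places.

70: fault, frames (70)
61: fault, frames (70 61)
76: fault, frames (70 61 76)
61: hit
11: fault, evict 70, frames (61 76 11)
61: hit
91: fault, evict 61, frames (76 11 91)
11: hit
91: hit
76: hit
91: hit
11: hit
Hits: 7 of 12 references → 7/12 = 0.5833.

0.58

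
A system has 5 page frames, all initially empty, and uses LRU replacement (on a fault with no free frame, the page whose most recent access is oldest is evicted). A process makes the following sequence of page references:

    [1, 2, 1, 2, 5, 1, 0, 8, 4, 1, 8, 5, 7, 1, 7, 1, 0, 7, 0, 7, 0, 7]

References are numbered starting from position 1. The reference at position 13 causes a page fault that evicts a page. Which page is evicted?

0

pos 1: 1: fault, frames {1}
pos 2: 2: fault, frames {1,2}
pos 3: 1: hit
pos 4: 2: hit
pos 5: 5: fault, frames {1,2,5}
pos 6: 1: hit
pos 7: 0: fault, frames {2,5,1,0}
pos 8: 8: fault, frames {2,5,1,0,8}
pos 9: 4: fault, evict 2, frames {5,1,0,8,4}
pos 10: 1: hit
pos 11: 8: hit
pos 12: 5: hit
pos 13: 7: fault, evict 0, frames {4,1,8,5,7}
At position 13, page 0 is evicted.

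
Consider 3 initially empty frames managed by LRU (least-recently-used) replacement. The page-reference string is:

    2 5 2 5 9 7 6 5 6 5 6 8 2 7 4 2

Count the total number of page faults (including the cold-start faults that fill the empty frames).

2 → miss, frames [2]
5 → miss, frames [2, 5]
2 → hit
5 → hit
9 → miss, frames [2, 5, 9]
7 → miss, evict 2, frames [5, 9, 7]
6 → miss, evict 5, frames [9, 7, 6]
5 → miss, evict 9, frames [7, 6, 5]
6 → hit
5 → hit
6 → hit
8 → miss, evict 7, frames [5, 6, 8]
2 → miss, evict 5, frames [6, 8, 2]
7 → miss, evict 6, frames [8, 2, 7]
4 → miss, evict 8, frames [2, 7, 4]
2 → hit
Page faults: 10.

10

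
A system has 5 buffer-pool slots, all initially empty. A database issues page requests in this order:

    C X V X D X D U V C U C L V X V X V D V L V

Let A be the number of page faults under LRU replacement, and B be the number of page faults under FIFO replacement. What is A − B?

2

Under LRU: F F F . F . . F . . . . F . F . . . F . . . → 8 faults.
Under FIFO: F F F . F . . F . . . . F . . . . . . . . . → 6 faults.
A − B = 8 − 6 = 2.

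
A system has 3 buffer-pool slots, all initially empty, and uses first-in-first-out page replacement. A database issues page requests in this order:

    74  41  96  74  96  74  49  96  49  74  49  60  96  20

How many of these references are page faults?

74 -> miss, frames (74)
41 -> miss, frames (74 41)
96 -> miss, frames (74 41 96)
74 -> hit
96 -> hit
74 -> hit
49 -> miss, evict 74, frames (41 96 49)
96 -> hit
49 -> hit
74 -> miss, evict 41, frames (96 49 74)
49 -> hit
60 -> miss, evict 96, frames (49 74 60)
96 -> miss, evict 49, frames (74 60 96)
20 -> miss, evict 74, frames (60 96 20)
Page faults: 8.

8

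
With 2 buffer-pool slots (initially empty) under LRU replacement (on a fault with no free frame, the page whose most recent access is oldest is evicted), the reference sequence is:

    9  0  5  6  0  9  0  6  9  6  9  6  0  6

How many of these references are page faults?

9: miss, frames [9]
0: miss, frames [9, 0]
5: miss, evict 9, frames [0, 5]
6: miss, evict 0, frames [5, 6]
0: miss, evict 5, frames [6, 0]
9: miss, evict 6, frames [0, 9]
0: hit
6: miss, evict 9, frames [0, 6]
9: miss, evict 0, frames [6, 9]
6: hit
9: hit
6: hit
0: miss, evict 9, frames [6, 0]
6: hit
Page faults: 9.

9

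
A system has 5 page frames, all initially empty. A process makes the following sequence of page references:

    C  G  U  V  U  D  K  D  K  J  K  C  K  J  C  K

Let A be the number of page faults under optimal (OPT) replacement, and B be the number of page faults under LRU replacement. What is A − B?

Under OPT: F F F F . F F . . F . . . . . . → 7 faults.
Under LRU: F F F F . F F . . F . F . . . . → 8 faults.
A − B = 7 − 8 = -1.

-1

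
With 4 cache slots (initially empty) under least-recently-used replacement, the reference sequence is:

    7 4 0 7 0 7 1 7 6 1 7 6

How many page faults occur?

7: miss, frames (7)
4: miss, frames (7 4)
0: miss, frames (7 4 0)
7: hit
0: hit
7: hit
1: miss, frames (4 0 7 1)
7: hit
6: miss, evict 4, frames (0 1 7 6)
1: hit
7: hit
6: hit
Page faults: 5.

5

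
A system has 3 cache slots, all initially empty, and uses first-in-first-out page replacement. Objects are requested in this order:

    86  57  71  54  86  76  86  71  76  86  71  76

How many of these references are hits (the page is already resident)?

5

86 -> miss, frames [86]
57 -> miss, frames [86, 57]
71 -> miss, frames [86, 57, 71]
54 -> miss, evict 86, frames [57, 71, 54]
86 -> miss, evict 57, frames [71, 54, 86]
76 -> miss, evict 71, frames [54, 86, 76]
86 -> hit
71 -> miss, evict 54, frames [86, 76, 71]
76 -> hit
86 -> hit
71 -> hit
76 -> hit
Hits: 5.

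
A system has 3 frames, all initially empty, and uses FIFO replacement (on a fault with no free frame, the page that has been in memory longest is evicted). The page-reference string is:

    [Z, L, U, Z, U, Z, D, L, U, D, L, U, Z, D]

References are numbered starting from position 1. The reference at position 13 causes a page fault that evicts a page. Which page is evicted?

pos 1: Z -> fault, frames [Z]
pos 2: L -> fault, frames [Z, L]
pos 3: U -> fault, frames [Z, L, U]
pos 4: Z -> hit
pos 5: U -> hit
pos 6: Z -> hit
pos 7: D -> fault, evict Z, frames [L, U, D]
pos 8: L -> hit
pos 9: U -> hit
pos 10: D -> hit
pos 11: L -> hit
pos 12: U -> hit
pos 13: Z -> fault, evict L, frames [U, D, Z]
At position 13, page L is evicted.

L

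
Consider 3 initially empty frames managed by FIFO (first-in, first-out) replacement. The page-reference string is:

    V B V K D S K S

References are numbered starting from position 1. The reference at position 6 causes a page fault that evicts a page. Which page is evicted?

pos 1: V -> fault, frames [V]
pos 2: B -> fault, frames [V, B]
pos 3: V -> hit
pos 4: K -> fault, frames [V, B, K]
pos 5: D -> fault, evict V, frames [B, K, D]
pos 6: S -> fault, evict B, frames [K, D, S]
At position 6, page B is evicted.

B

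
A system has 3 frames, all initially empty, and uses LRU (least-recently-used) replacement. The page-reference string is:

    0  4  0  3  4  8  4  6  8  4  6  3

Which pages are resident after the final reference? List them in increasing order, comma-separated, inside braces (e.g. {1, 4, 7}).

0 → fault, frames (0)
4 → fault, frames (0 4)
0 → hit
3 → fault, frames (4 0 3)
4 → hit
8 → fault, evict 0, frames (3 4 8)
4 → hit
6 → fault, evict 3, frames (8 4 6)
8 → hit
4 → hit
6 → hit
3 → fault, evict 8, frames (4 6 3)

{3, 4, 6}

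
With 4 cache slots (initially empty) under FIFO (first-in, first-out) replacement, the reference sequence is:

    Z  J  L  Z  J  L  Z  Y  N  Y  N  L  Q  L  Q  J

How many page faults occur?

7

Z -> miss, frames [Z]
J -> miss, frames [Z, J]
L -> miss, frames [Z, J, L]
Z -> hit
J -> hit
L -> hit
Z -> hit
Y -> miss, frames [Z, J, L, Y]
N -> miss, evict Z, frames [J, L, Y, N]
Y -> hit
N -> hit
L -> hit
Q -> miss, evict J, frames [L, Y, N, Q]
L -> hit
Q -> hit
J -> miss, evict L, frames [Y, N, Q, J]
Page faults: 7.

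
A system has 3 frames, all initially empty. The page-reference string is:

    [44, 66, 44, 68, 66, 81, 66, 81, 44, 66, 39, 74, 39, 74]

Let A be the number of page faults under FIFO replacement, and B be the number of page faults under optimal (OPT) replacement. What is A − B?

2

Under FIFO: F F . F . F . . F F F F . . → 8 faults.
Under OPT: F F . F . F . . . . F F . . → 6 faults.
A − B = 8 − 6 = 2.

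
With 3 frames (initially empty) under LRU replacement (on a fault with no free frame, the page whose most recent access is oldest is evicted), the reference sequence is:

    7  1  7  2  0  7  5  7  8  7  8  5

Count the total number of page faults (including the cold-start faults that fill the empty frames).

7: fault, frames (7)
1: fault, frames (7 1)
7: hit
2: fault, frames (1 7 2)
0: fault, evict 1, frames (7 2 0)
7: hit
5: fault, evict 2, frames (0 7 5)
7: hit
8: fault, evict 0, frames (5 7 8)
7: hit
8: hit
5: hit
Page faults: 6.

6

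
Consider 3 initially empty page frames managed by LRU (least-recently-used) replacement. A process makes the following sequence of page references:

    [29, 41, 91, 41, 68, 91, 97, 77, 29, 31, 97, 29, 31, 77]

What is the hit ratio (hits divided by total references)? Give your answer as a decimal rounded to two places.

0.29

29 -> fault, frames {29}
41 -> fault, frames {29,41}
91 -> fault, frames {29,41,91}
41 -> hit
68 -> fault, evict 29, frames {91,41,68}
91 -> hit
97 -> fault, evict 41, frames {68,91,97}
77 -> fault, evict 68, frames {91,97,77}
29 -> fault, evict 91, frames {97,77,29}
31 -> fault, evict 97, frames {77,29,31}
97 -> fault, evict 77, frames {29,31,97}
29 -> hit
31 -> hit
77 -> fault, evict 97, frames {29,31,77}
Hits: 4 of 14 references → 4/14 = 0.2857.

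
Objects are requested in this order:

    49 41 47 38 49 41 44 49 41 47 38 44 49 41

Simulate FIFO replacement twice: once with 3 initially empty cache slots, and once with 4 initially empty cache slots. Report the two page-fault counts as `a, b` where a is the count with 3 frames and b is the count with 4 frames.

11, 12

3 frames: F F F F F F F . . F F . F F → 11 faults.
4 frames: F F F F . . F F F F F F F F → 12 faults.
12 > 11: adding a frame increased faults — Belady's anomaly.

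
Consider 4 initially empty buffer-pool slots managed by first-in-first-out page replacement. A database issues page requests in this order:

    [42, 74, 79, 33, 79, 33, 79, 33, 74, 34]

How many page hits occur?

42: fault, frames (42)
74: fault, frames (42 74)
79: fault, frames (42 74 79)
33: fault, frames (42 74 79 33)
79: hit
33: hit
79: hit
33: hit
74: hit
34: fault, evict 42, frames (74 79 33 34)
Hits: 5.

5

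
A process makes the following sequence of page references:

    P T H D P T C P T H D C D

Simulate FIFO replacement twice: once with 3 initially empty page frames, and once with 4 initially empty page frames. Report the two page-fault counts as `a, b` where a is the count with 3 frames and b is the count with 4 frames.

9, 10

3 frames: F F F F F F F . . F F . . → 9 faults.
4 frames: F F F F . . F F F F F F . → 10 faults.
10 > 9: adding a frame increased faults — Belady's anomaly.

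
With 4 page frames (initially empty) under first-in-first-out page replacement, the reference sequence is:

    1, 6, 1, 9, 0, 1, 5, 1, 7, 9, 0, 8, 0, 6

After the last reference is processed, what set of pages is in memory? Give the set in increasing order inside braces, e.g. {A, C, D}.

{0, 6, 8, 9}

1 -> fault, frames {1}
6 -> fault, frames {1,6}
1 -> hit
9 -> fault, frames {1,6,9}
0 -> fault, frames {1,6,9,0}
1 -> hit
5 -> fault, evict 1, frames {6,9,0,5}
1 -> fault, evict 6, frames {9,0,5,1}
7 -> fault, evict 9, frames {0,5,1,7}
9 -> fault, evict 0, frames {5,1,7,9}
0 -> fault, evict 5, frames {1,7,9,0}
8 -> fault, evict 1, frames {7,9,0,8}
0 -> hit
6 -> fault, evict 7, frames {9,0,8,6}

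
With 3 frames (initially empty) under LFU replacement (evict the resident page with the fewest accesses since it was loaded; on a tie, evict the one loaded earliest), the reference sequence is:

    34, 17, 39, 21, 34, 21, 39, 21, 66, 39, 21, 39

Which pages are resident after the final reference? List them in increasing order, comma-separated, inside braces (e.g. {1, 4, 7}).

34 -> miss, frames [34]
17 -> miss, frames [34, 17]
39 -> miss, frames [34, 17, 39]
21 -> miss, evict 34, frames [17, 39, 21]
34 -> miss, evict 17, frames [39, 21, 34]
21 -> hit
39 -> hit
21 -> hit
66 -> miss, evict 34, frames [39, 21, 66]
39 -> hit
21 -> hit
39 -> hit

{21, 39, 66}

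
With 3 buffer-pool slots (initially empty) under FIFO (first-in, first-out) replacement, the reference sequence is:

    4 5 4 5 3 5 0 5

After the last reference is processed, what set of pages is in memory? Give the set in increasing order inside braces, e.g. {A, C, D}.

4: miss, frames {4}
5: miss, frames {4,5}
4: hit
5: hit
3: miss, frames {4,5,3}
5: hit
0: miss, evict 4, frames {5,3,0}
5: hit

{0, 3, 5}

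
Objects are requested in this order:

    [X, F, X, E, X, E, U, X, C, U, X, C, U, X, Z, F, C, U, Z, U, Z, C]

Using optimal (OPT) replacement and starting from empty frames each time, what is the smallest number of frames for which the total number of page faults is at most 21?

f=1: 22 faults
f=2: 12 faults
f=3: 8 faults
f=4: 6 faults
f=5: 6 faults
f=6: 6 faults
Smallest f with faults ≤ 21 is 2.

2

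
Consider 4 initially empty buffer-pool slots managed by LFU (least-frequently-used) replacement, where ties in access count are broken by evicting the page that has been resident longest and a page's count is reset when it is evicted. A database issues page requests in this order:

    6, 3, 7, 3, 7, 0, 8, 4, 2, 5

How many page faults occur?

8

6 -> fault, frames [6]
3 -> fault, frames [6, 3]
7 -> fault, frames [6, 3, 7]
3 -> hit
7 -> hit
0 -> fault, frames [6, 3, 7, 0]
8 -> fault, evict 6, frames [3, 7, 0, 8]
4 -> fault, evict 0, frames [3, 7, 8, 4]
2 -> fault, evict 8, frames [3, 7, 4, 2]
5 -> fault, evict 4, frames [3, 7, 2, 5]
Page faults: 8.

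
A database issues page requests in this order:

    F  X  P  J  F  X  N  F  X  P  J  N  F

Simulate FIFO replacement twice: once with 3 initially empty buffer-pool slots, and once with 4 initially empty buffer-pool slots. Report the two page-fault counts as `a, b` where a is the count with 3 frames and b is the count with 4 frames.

3 frames: F F F F F F F . . F F . F → 10 faults.
4 frames: F F F F . . F F F F F F F → 11 faults.
11 > 10: adding a frame increased faults — Belady's anomaly.

10, 11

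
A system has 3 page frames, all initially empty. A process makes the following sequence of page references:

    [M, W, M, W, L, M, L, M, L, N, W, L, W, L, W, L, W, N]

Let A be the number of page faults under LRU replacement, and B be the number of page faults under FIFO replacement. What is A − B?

1

Under LRU: F F . . F . . . . F F . . . . . . . → 5 faults.
Under FIFO: F F . . F . . . . F . . . . . . . . → 4 faults.
A − B = 5 − 4 = 1.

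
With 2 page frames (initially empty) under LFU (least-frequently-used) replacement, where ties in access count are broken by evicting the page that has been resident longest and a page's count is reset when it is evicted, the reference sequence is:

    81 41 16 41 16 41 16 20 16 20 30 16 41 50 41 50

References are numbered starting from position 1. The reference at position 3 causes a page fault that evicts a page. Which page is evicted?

pos 1: 81 → fault, frames [81]
pos 2: 41 → fault, frames [81, 41]
pos 3: 16 → fault, evict 81, frames [41, 16]
At position 3, page 81 is evicted.

81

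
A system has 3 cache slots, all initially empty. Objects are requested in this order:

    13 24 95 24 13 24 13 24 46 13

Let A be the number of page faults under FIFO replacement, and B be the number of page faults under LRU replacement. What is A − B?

1

Under FIFO: F F F . . . . . F F → 5 faults.
Under LRU: F F F . . . . . F . → 4 faults.
A − B = 5 − 4 = 1.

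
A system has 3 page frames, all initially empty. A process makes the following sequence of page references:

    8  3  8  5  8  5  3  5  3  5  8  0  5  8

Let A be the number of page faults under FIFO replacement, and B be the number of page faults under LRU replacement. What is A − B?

1

Under FIFO: F F . F . . . . . . . F . F → 5 faults.
Under LRU: F F . F . . . . . . . F . . → 4 faults.
A − B = 5 − 4 = 1.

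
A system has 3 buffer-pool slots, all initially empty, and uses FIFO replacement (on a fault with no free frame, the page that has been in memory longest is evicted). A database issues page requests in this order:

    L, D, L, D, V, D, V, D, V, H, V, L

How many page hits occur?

7

L: miss, frames [L]
D: miss, frames [L, D]
L: hit
D: hit
V: miss, frames [L, D, V]
D: hit
V: hit
D: hit
V: hit
H: miss, evict L, frames [D, V, H]
V: hit
L: miss, evict D, frames [V, H, L]
Hits: 7.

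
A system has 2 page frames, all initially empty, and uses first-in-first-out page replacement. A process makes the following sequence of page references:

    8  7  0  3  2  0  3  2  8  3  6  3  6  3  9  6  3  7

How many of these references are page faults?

8 -> miss, frames {8}
7 -> miss, frames {8,7}
0 -> miss, evict 8, frames {7,0}
3 -> miss, evict 7, frames {0,3}
2 -> miss, evict 0, frames {3,2}
0 -> miss, evict 3, frames {2,0}
3 -> miss, evict 2, frames {0,3}
2 -> miss, evict 0, frames {3,2}
8 -> miss, evict 3, frames {2,8}
3 -> miss, evict 2, frames {8,3}
6 -> miss, evict 8, frames {3,6}
3 -> hit
6 -> hit
3 -> hit
9 -> miss, evict 3, frames {6,9}
6 -> hit
3 -> miss, evict 6, frames {9,3}
7 -> miss, evict 9, frames {3,7}
Page faults: 14.

14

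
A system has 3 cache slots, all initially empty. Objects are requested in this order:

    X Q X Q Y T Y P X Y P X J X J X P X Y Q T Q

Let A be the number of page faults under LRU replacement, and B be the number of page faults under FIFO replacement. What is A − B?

-3

Under LRU: F F . . F F . F F . . . F . . . . . F F F . → 10 faults.
Under FIFO: F F . . F F . F F F . . F . . . F F F F F . → 13 faults.
A − B = 10 − 13 = -3.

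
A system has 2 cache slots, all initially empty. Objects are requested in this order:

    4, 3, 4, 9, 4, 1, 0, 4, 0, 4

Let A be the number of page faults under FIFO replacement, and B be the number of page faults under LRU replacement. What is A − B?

1

Under FIFO: F F . F F F F F . . → 7 faults.
Under LRU: F F . F . F F F . . → 6 faults.
A − B = 7 − 6 = 1.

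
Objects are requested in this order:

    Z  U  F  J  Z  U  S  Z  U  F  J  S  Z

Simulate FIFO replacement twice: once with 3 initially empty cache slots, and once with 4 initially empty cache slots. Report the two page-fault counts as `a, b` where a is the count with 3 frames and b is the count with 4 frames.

3 frames: F F F F F F F . . F F . F → 10 faults.
4 frames: F F F F . . F F F F F F F → 11 faults.
11 > 10: adding a frame increased faults — Belady's anomaly.

10, 11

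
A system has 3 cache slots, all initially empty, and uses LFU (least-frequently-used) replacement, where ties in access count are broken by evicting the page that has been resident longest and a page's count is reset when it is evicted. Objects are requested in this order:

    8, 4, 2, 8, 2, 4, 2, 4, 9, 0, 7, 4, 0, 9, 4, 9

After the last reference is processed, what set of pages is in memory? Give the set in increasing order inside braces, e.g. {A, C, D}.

{2, 4, 9}

8 → miss, frames (8)
4 → miss, frames (8 4)
2 → miss, frames (8 4 2)
8 → hit
2 → hit
4 → hit
2 → hit
4 → hit
9 → miss, evict 8, frames (4 2 9)
0 → miss, evict 9, frames (4 2 0)
7 → miss, evict 0, frames (4 2 7)
4 → hit
0 → miss, evict 7, frames (4 2 0)
9 → miss, evict 0, frames (4 2 9)
4 → hit
9 → hit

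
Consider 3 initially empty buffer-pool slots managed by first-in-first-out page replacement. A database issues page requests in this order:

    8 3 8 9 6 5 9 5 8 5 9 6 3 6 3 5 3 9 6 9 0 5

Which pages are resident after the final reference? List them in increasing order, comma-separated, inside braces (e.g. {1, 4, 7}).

8 -> miss, frames [8]
3 -> miss, frames [8, 3]
8 -> hit
9 -> miss, frames [8, 3, 9]
6 -> miss, evict 8, frames [3, 9, 6]
5 -> miss, evict 3, frames [9, 6, 5]
9 -> hit
5 -> hit
8 -> miss, evict 9, frames [6, 5, 8]
5 -> hit
9 -> miss, evict 6, frames [5, 8, 9]
6 -> miss, evict 5, frames [8, 9, 6]
3 -> miss, evict 8, frames [9, 6, 3]
6 -> hit
3 -> hit
5 -> miss, evict 9, frames [6, 3, 5]
3 -> hit
9 -> miss, evict 6, frames [3, 5, 9]
6 -> miss, evict 3, frames [5, 9, 6]
9 -> hit
0 -> miss, evict 5, frames [9, 6, 0]
5 -> miss, evict 9, frames [6, 0, 5]

{0, 5, 6}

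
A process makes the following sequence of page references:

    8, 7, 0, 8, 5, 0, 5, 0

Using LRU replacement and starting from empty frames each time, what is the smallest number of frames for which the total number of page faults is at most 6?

f=1: 8 faults
f=2: 6 faults
f=3: 4 faults
f=4: 4 faults
Smallest f with faults ≤ 6 is 2.

2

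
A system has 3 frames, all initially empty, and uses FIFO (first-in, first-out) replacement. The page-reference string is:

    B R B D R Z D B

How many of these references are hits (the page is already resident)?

3

B: fault, frames (B)
R: fault, frames (B R)
B: hit
D: fault, frames (B R D)
R: hit
Z: fault, evict B, frames (R D Z)
D: hit
B: fault, evict R, frames (D Z B)
Hits: 3.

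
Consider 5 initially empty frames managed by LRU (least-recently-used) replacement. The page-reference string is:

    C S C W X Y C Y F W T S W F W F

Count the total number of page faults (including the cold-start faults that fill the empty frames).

C -> fault, frames {C}
S -> fault, frames {C,S}
C -> hit
W -> fault, frames {S,C,W}
X -> fault, frames {S,C,W,X}
Y -> fault, frames {S,C,W,X,Y}
C -> hit
Y -> hit
F -> fault, evict S, frames {W,X,C,Y,F}
W -> hit
T -> fault, evict X, frames {C,Y,F,W,T}
S -> fault, evict C, frames {Y,F,W,T,S}
W -> hit
F -> hit
W -> hit
F -> hit
Page faults: 8.

8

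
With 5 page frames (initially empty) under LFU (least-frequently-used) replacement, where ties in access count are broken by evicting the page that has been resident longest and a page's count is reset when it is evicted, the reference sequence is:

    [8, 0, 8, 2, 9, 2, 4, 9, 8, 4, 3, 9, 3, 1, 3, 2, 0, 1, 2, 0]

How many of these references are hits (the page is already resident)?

8

8 → fault, frames (8)
0 → fault, frames (8 0)
8 → hit
2 → fault, frames (8 0 2)
9 → fault, frames (8 0 2 9)
2 → hit
4 → fault, frames (8 0 2 9 4)
9 → hit
8 → hit
4 → hit
3 → fault, evict 0, frames (8 2 9 4 3)
9 → hit
3 → hit
1 → fault, evict 2, frames (8 9 4 3 1)
3 → hit
2 → fault, evict 1, frames (8 9 4 3 2)
0 → fault, evict 2, frames (8 9 4 3 0)
1 → fault, evict 0, frames (8 9 4 3 1)
2 → fault, evict 1, frames (8 9 4 3 2)
0 → fault, evict 2, frames (8 9 4 3 0)
Hits: 8.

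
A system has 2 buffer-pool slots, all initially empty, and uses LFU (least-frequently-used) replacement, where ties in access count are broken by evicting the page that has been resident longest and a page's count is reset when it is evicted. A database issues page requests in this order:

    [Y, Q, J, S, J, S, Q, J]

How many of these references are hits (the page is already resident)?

2

Y: fault, frames (Y)
Q: fault, frames (Y Q)
J: fault, evict Y, frames (Q J)
S: fault, evict Q, frames (J S)
J: hit
S: hit
Q: fault, evict J, frames (S Q)
J: fault, evict Q, frames (S J)
Hits: 2.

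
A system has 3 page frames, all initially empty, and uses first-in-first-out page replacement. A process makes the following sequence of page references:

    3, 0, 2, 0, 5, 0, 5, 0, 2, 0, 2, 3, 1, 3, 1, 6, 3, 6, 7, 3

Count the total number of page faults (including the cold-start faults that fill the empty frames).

3: miss, frames [3]
0: miss, frames [3, 0]
2: miss, frames [3, 0, 2]
0: hit
5: miss, evict 3, frames [0, 2, 5]
0: hit
5: hit
0: hit
2: hit
0: hit
2: hit
3: miss, evict 0, frames [2, 5, 3]
1: miss, evict 2, frames [5, 3, 1]
3: hit
1: hit
6: miss, evict 5, frames [3, 1, 6]
3: hit
6: hit
7: miss, evict 3, frames [1, 6, 7]
3: miss, evict 1, frames [6, 7, 3]
Page faults: 9.

9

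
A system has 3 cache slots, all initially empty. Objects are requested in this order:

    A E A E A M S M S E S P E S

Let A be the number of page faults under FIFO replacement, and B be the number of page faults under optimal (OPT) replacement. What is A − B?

1

Under FIFO: F F . . . F F . . . . F F . → 6 faults.
Under OPT: F F . . . F F . . . . F . . → 5 faults.
A − B = 6 − 5 = 1.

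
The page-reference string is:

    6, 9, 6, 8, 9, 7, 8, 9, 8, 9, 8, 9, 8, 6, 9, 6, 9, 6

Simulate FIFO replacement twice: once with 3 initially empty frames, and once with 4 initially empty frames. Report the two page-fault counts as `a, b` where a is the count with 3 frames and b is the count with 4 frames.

6, 4

3 frames: F F . F . F . . . . . . . F F . . . → 6 faults.
4 frames: F F . F . F . . . . . . . . . . . . → 4 faults.
4 < 6: adding a frame reduced faults, as is typical.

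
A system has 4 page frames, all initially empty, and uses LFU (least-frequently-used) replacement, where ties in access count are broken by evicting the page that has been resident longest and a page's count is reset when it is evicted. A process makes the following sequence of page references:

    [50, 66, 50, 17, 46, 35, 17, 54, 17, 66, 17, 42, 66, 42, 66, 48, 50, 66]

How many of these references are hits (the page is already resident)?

8

50 → fault, frames [50]
66 → fault, frames [50, 66]
50 → hit
17 → fault, frames [50, 66, 17]
46 → fault, frames [50, 66, 17, 46]
35 → fault, evict 66, frames [50, 17, 46, 35]
17 → hit
54 → fault, evict 46, frames [50, 17, 35, 54]
17 → hit
66 → fault, evict 35, frames [50, 17, 54, 66]
17 → hit
42 → fault, evict 54, frames [50, 17, 66, 42]
66 → hit
42 → hit
66 → hit
48 → fault, evict 50, frames [17, 66, 42, 48]
50 → fault, evict 48, frames [17, 66, 42, 50]
66 → hit
Hits: 8.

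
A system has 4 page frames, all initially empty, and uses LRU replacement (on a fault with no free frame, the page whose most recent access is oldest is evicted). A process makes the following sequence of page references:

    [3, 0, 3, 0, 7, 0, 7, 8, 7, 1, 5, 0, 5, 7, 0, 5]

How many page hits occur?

3: miss, frames (3)
0: miss, frames (3 0)
3: hit
0: hit
7: miss, frames (3 0 7)
0: hit
7: hit
8: miss, frames (3 0 7 8)
7: hit
1: miss, evict 3, frames (0 8 7 1)
5: miss, evict 0, frames (8 7 1 5)
0: miss, evict 8, frames (7 1 5 0)
5: hit
7: hit
0: hit
5: hit
Hits: 9.

9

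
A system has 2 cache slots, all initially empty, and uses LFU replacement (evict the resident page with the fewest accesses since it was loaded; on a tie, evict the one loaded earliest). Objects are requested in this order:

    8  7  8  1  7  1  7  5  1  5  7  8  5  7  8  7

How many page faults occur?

8 -> miss, frames {8}
7 -> miss, frames {8,7}
8 -> hit
1 -> miss, evict 7, frames {8,1}
7 -> miss, evict 1, frames {8,7}
1 -> miss, evict 7, frames {8,1}
7 -> miss, evict 1, frames {8,7}
5 -> miss, evict 7, frames {8,5}
1 -> miss, evict 5, frames {8,1}
5 -> miss, evict 1, frames {8,5}
7 -> miss, evict 5, frames {8,7}
8 -> hit
5 -> miss, evict 7, frames {8,5}
7 -> miss, evict 5, frames {8,7}
8 -> hit
7 -> hit
Page faults: 12.

12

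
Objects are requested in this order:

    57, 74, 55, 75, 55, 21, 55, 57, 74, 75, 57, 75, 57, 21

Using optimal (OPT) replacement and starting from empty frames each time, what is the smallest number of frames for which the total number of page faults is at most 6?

f=1: 14 faults
f=2: 9 faults
f=3: 7 faults
f=4: 6 faults
f=5: 5 faults
Smallest f with faults ≤ 6 is 4.

4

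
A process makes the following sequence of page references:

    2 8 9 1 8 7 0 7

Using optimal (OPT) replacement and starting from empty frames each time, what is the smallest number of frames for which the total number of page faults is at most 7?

2

f=1: 8 faults
f=2: 6 faults
f=3: 6 faults
f=4: 6 faults
f=5: 6 faults
f=6: 6 faults
Smallest f with faults ≤ 7 is 2.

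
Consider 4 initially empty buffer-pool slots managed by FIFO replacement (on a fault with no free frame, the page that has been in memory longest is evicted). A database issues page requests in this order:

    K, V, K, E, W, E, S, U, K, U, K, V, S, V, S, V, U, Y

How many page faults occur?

K: miss, frames (K)
V: miss, frames (K V)
K: hit
E: miss, frames (K V E)
W: miss, frames (K V E W)
E: hit
S: miss, evict K, frames (V E W S)
U: miss, evict V, frames (E W S U)
K: miss, evict E, frames (W S U K)
U: hit
K: hit
V: miss, evict W, frames (S U K V)
S: hit
V: hit
S: hit
V: hit
U: hit
Y: miss, evict S, frames (U K V Y)
Page faults: 9.

9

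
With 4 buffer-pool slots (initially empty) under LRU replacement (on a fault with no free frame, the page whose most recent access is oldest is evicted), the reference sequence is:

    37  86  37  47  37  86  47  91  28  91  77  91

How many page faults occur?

37 -> fault, frames (37)
86 -> fault, frames (37 86)
37 -> hit
47 -> fault, frames (86 37 47)
37 -> hit
86 -> hit
47 -> hit
91 -> fault, frames (37 86 47 91)
28 -> fault, evict 37, frames (86 47 91 28)
91 -> hit
77 -> fault, evict 86, frames (47 28 91 77)
91 -> hit
Page faults: 6.

6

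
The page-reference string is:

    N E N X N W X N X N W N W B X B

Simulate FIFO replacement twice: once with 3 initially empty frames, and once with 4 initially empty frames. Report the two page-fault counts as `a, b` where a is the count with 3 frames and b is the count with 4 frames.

7, 5

3 frames: F F . F . F . F . . . . . F F . → 7 faults.
4 frames: F F . F . F . . . . . . . F . . → 5 faults.
5 < 7: adding a frame reduced faults, as is typical.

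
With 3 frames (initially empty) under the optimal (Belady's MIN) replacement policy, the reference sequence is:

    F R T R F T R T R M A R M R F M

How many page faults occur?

F: miss, frames [F]
R: miss, frames [F, R]
T: miss, frames [F, R, T]
R: hit
F: hit
T: hit
R: hit
T: hit
R: hit
M: miss, evict T, frames [F, R, M]
A: miss, evict F, frames [R, M, A]
R: hit
M: hit
R: hit
F: miss, evict A, frames [R, M, F]
M: hit
Page faults: 6.

6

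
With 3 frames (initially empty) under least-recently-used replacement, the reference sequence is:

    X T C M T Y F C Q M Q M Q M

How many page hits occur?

5

X: fault, frames (X)
T: fault, frames (X T)
C: fault, frames (X T C)
M: fault, evict X, frames (T C M)
T: hit
Y: fault, evict C, frames (M T Y)
F: fault, evict M, frames (T Y F)
C: fault, evict T, frames (Y F C)
Q: fault, evict Y, frames (F C Q)
M: fault, evict F, frames (C Q M)
Q: hit
M: hit
Q: hit
M: hit
Hits: 5.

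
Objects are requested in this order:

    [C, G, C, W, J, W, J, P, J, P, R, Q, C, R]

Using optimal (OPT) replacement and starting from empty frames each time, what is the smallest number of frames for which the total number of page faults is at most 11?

2

f=1: 14 faults
f=2: 8 faults
f=3: 7 faults
f=4: 7 faults
f=5: 7 faults
f=6: 7 faults
f=7: 7 faults
Smallest f with faults ≤ 11 is 2.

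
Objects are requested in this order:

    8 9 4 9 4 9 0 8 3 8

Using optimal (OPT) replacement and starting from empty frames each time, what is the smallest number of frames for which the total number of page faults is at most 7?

2

f=1: 10 faults
f=2: 6 faults
f=3: 5 faults
f=4: 5 faults
f=5: 5 faults
Smallest f with faults ≤ 7 is 2.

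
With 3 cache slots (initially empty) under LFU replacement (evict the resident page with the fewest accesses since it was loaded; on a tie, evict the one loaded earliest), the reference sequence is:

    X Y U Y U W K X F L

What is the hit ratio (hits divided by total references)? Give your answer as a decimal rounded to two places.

X -> fault, frames (X)
Y -> fault, frames (X Y)
U -> fault, frames (X Y U)
Y -> hit
U -> hit
W -> fault, evict X, frames (Y U W)
K -> fault, evict W, frames (Y U K)
X -> fault, evict K, frames (Y U X)
F -> fault, evict X, frames (Y U F)
L -> fault, evict F, frames (Y U L)
Hits: 2 of 10 references → 2/10 = 0.2000.

0.20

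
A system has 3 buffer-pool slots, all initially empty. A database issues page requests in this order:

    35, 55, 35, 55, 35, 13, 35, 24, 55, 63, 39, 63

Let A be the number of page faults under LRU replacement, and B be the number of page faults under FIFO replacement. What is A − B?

Under LRU: F F . . . F . F F F F . → 7 faults.
Under FIFO: F F . . . F . F . F F . → 6 faults.
A − B = 7 − 6 = 1.

1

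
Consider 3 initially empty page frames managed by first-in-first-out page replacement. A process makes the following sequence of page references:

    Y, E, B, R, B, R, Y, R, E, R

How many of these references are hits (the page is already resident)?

Y -> miss, frames [Y]
E -> miss, frames [Y, E]
B -> miss, frames [Y, E, B]
R -> miss, evict Y, frames [E, B, R]
B -> hit
R -> hit
Y -> miss, evict E, frames [B, R, Y]
R -> hit
E -> miss, evict B, frames [R, Y, E]
R -> hit
Hits: 4.

4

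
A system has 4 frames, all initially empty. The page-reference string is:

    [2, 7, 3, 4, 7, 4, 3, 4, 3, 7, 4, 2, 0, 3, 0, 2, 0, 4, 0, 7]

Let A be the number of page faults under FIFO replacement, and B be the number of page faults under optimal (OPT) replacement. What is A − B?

1

Under FIFO: F F F F . . . . . . . . F . . F . . . F → 7 faults.
Under OPT: F F F F . . . . . . . . F . . . . . . F → 6 faults.
A − B = 7 − 6 = 1.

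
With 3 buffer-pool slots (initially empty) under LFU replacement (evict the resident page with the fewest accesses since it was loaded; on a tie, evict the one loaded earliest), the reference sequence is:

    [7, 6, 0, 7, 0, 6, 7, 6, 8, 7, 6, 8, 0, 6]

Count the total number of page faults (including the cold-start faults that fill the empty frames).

7 -> fault, frames {7}
6 -> fault, frames {7,6}
0 -> fault, frames {7,6,0}
7 -> hit
0 -> hit
6 -> hit
7 -> hit
6 -> hit
8 -> fault, evict 0, frames {7,6,8}
7 -> hit
6 -> hit
8 -> hit
0 -> fault, evict 8, frames {7,6,0}
6 -> hit
Page faults: 5.

5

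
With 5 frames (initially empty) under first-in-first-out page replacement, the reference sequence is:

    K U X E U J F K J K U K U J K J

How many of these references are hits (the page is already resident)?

K: miss, frames [K]
U: miss, frames [K, U]
X: miss, frames [K, U, X]
E: miss, frames [K, U, X, E]
U: hit
J: miss, frames [K, U, X, E, J]
F: miss, evict K, frames [U, X, E, J, F]
K: miss, evict U, frames [X, E, J, F, K]
J: hit
K: hit
U: miss, evict X, frames [E, J, F, K, U]
K: hit
U: hit
J: hit
K: hit
J: hit
Hits: 8.

8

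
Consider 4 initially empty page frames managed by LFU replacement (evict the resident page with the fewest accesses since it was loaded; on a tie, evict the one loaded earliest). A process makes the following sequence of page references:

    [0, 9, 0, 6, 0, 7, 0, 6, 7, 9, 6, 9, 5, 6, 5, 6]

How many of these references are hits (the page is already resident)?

11

0 → miss, frames [0]
9 → miss, frames [0, 9]
0 → hit
6 → miss, frames [0, 9, 6]
0 → hit
7 → miss, frames [0, 9, 6, 7]
0 → hit
6 → hit
7 → hit
9 → hit
6 → hit
9 → hit
5 → miss, evict 7, frames [0, 9, 6, 5]
6 → hit
5 → hit
6 → hit
Hits: 11.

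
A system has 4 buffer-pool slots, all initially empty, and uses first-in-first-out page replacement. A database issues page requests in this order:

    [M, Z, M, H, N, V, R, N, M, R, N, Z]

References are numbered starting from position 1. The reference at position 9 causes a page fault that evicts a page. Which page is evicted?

H

pos 1: M: fault, frames {M}
pos 2: Z: fault, frames {M,Z}
pos 3: M: hit
pos 4: H: fault, frames {M,Z,H}
pos 5: N: fault, frames {M,Z,H,N}
pos 6: V: fault, evict M, frames {Z,H,N,V}
pos 7: R: fault, evict Z, frames {H,N,V,R}
pos 8: N: hit
pos 9: M: fault, evict H, frames {N,V,R,M}
At position 9, page H is evicted.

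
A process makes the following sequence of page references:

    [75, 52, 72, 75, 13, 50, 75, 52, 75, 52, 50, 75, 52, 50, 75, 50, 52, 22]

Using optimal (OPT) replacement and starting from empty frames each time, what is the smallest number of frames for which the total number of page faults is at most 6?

3

f=1: 18 faults
f=2: 11 faults
f=3: 6 faults
f=4: 6 faults
f=5: 6 faults
f=6: 6 faults
Smallest f with faults ≤ 6 is 3.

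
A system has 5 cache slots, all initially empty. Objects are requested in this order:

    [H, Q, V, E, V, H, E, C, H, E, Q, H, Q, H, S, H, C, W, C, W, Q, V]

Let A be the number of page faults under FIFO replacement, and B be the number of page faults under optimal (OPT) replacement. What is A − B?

Under FIFO: F F F F . . . F . . . . . . F F . F . . F F → 10 faults.
Under OPT: F F F F . . . F . . . . . . F . . F . . . . → 7 faults.
A − B = 10 − 7 = 3.

3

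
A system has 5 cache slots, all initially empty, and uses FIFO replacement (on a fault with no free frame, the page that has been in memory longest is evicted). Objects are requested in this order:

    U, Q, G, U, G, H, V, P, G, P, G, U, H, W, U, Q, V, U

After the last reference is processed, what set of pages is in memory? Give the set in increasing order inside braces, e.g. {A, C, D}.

U -> miss, frames [U]
Q -> miss, frames [U, Q]
G -> miss, frames [U, Q, G]
U -> hit
G -> hit
H -> miss, frames [U, Q, G, H]
V -> miss, frames [U, Q, G, H, V]
P -> miss, evict U, frames [Q, G, H, V, P]
G -> hit
P -> hit
G -> hit
U -> miss, evict Q, frames [G, H, V, P, U]
H -> hit
W -> miss, evict G, frames [H, V, P, U, W]
U -> hit
Q -> miss, evict H, frames [V, P, U, W, Q]
V -> hit
U -> hit

{P, Q, U, V, W}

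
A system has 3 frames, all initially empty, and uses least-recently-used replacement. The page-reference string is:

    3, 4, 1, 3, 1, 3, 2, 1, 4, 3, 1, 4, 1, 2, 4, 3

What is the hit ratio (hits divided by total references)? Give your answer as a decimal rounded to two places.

3 → fault, frames [3]
4 → fault, frames [3, 4]
1 → fault, frames [3, 4, 1]
3 → hit
1 → hit
3 → hit
2 → fault, evict 4, frames [1, 3, 2]
1 → hit
4 → fault, evict 3, frames [2, 1, 4]
3 → fault, evict 2, frames [1, 4, 3]
1 → hit
4 → hit
1 → hit
2 → fault, evict 3, frames [4, 1, 2]
4 → hit
3 → fault, evict 1, frames [2, 4, 3]
Hits: 8 of 16 references → 8/16 = 0.5000.

0.50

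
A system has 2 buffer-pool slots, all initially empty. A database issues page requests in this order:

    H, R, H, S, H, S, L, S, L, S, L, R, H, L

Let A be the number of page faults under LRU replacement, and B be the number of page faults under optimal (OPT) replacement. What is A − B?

1

Under LRU: F F . F . . F . . . . F F F → 7 faults.
Under OPT: F F . F . . F . . . . F F . → 6 faults.
A − B = 7 − 6 = 1.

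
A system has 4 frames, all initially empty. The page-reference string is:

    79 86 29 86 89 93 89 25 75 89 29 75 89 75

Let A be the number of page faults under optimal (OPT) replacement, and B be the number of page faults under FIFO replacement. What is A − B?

-2

Under OPT: F F F . F F . F F . . . . . → 7 faults.
Under FIFO: F F F . F F . F F . F . F . → 9 faults.
A − B = 7 − 9 = -2.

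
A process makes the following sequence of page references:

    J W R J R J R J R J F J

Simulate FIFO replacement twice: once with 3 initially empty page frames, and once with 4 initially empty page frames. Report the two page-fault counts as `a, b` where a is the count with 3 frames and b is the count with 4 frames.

3 frames: F F F . . . . . . . F F → 5 faults.
4 frames: F F F . . . . . . . F . → 4 faults.
4 < 5: adding a frame reduced faults, as is typical.

5, 4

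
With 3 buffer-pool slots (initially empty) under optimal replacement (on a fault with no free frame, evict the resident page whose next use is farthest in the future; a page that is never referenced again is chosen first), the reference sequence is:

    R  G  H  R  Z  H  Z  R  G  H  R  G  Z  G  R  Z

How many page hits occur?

10

R -> miss, frames (R)
G -> miss, frames (R G)
H -> miss, frames (R G H)
R -> hit
Z -> miss, evict G, frames (R H Z)
H -> hit
Z -> hit
R -> hit
G -> miss, evict Z, frames (R H G)
H -> hit
R -> hit
G -> hit
Z -> miss, evict H, frames (R G Z)
G -> hit
R -> hit
Z -> hit
Hits: 10.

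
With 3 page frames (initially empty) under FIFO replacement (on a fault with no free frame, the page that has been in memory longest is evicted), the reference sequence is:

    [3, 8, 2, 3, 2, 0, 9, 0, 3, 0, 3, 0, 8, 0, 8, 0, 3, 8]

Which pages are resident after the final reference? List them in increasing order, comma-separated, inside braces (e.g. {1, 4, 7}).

3: fault, frames [3]
8: fault, frames [3, 8]
2: fault, frames [3, 8, 2]
3: hit
2: hit
0: fault, evict 3, frames [8, 2, 0]
9: fault, evict 8, frames [2, 0, 9]
0: hit
3: fault, evict 2, frames [0, 9, 3]
0: hit
3: hit
0: hit
8: fault, evict 0, frames [9, 3, 8]
0: fault, evict 9, frames [3, 8, 0]
8: hit
0: hit
3: hit
8: hit

{0, 3, 8}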